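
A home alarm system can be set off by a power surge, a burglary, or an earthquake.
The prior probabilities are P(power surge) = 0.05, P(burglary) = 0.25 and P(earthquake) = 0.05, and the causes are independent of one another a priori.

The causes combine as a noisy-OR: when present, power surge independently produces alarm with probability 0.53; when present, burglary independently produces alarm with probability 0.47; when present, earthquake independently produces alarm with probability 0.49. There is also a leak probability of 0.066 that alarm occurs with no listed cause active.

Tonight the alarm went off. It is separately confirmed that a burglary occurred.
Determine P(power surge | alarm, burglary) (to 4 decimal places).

P(power surge | alarm, burglary) ≈ 0.0729

Under noisy-OR, P(alarm | causes) = 1 − (1−0.066)·∏(1−qᵢ) over the active causes.
Weight on power surge=true, given the evidence: 0.036449 + 0.002203 = 0.038652
The normalizing constant is 0.50498*0.95*0.95 + 0.74754*0.95*0.05 + 0.767341*0.05*0.95 + 0.881344*0.05*0.05 = 0.529904
P(power surge | alarm, burglary) = 0.038652/0.529904 ≈ 0.0729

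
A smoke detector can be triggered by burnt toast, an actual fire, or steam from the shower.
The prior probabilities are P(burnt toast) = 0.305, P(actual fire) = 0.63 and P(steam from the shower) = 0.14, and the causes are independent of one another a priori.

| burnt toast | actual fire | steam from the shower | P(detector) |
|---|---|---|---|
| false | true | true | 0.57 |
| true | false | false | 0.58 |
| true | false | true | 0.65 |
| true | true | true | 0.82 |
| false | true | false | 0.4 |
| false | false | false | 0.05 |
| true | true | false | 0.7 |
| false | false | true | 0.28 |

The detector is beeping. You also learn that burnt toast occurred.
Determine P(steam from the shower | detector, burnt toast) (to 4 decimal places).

Sum P(detector|·) weighted by the priors over the 4 (actual fire, steam from the shower) configurations:
  P(detector | burnt toast) = 0.58*0.37*0.86 + 0.65*0.37*0.14 + 0.7*0.63*0.86 + 0.82*0.63*0.14
        = 0.184556 + 0.033670 + 0.379260 + 0.072324 = 0.669810
Keeping only the steam from the shower-present terms gives 0.105994, so
  P(steam from the shower | detector, burnt toast) = 0.105994 / 0.669810 ≈ 0.1582

P(steam from the shower | detector, burnt toast) ≈ 0.1582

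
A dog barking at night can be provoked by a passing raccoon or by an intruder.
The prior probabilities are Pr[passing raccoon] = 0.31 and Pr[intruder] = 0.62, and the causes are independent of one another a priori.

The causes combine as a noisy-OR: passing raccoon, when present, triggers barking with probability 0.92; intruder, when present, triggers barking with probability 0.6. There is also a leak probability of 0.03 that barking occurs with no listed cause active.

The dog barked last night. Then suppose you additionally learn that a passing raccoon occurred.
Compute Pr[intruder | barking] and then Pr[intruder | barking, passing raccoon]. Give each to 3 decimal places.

Under noisy-OR, P(barking | causes) = 1 − (1−0.03)·∏(1−qᵢ) over the active causes.
Enumerate the 4 (passing raccoon, intruder) configurations and weight by the priors:
  P(barking) = 0.03×0.69×0.38 + 0.612×0.69×0.62 + 0.9224×0.31×0.38 + 0.96896×0.31×0.62
        = 0.007866 + 0.261814 + 0.108659 + 0.186234 = 0.564573
The terms with intruder present sum to 0.448048, so
  P(intruder | barking) = 0.448048 / 0.564573 ≈ 0.794

With the extra evidence:
Sum P(barking|·) weighted by the priors over both values of intruder:
  P(barking | passing raccoon) = 0.9224×0.38 + 0.96896×0.62
        = 0.350512 + 0.600755 = 0.951267
Configurations with intruder contribute 0.600755, so
  P(intruder | barking, passing raccoon) = 0.600755 / 0.951267 ≈ 0.632
This is intercausal reasoning (explaining away): once passing raccoon accounts for the barking, intruder becomes less likely.

Pr[intruder | barking] ≈ 0.794; Pr[intruder | barking, passing raccoon] ≈ 0.632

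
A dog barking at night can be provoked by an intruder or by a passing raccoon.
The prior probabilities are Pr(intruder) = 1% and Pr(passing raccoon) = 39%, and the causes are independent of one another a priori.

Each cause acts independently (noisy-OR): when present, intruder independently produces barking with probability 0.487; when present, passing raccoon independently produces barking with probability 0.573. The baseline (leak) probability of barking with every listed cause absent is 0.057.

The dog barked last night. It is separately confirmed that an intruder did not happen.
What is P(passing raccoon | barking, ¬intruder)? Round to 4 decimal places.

Under noisy-OR, P(barking | causes) = 1 − (1−0.057)·∏(1−qᵢ) over the active causes.
Numerator (weight on configurations with passing raccoon): 0.597339×0.39 = 0.232962
Normalizer over all consistent configurations: 0.057×0.61 + 0.597339×0.39 = 0.267732
Posterior = 0.232962 / 0.267732 ≈ 0.8701

P(passing raccoon | barking, ¬intruder) ≈ 0.8701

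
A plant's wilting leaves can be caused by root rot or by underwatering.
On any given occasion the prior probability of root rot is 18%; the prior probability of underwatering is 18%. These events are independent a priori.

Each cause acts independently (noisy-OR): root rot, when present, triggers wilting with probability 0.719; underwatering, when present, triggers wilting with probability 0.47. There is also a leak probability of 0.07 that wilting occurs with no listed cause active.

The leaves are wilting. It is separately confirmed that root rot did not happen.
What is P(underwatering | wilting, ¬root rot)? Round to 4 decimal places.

Under noisy-OR, P(wilting | causes) = 1 − (1−0.07)·∏(1−qᵢ) over the active causes.
P(wilting | ¬root rot) = 0.07*0.82 + 0.5071*0.18 = 0.057400 + 0.091278 = 0.148678
Restricting to configurations with underwatering present: 0.5071*0.18 = 0.091278.
Hence the posterior is 0.091278/0.148678 ≈ 0.6139.

P(underwatering | wilting, ¬root rot) ≈ 0.6139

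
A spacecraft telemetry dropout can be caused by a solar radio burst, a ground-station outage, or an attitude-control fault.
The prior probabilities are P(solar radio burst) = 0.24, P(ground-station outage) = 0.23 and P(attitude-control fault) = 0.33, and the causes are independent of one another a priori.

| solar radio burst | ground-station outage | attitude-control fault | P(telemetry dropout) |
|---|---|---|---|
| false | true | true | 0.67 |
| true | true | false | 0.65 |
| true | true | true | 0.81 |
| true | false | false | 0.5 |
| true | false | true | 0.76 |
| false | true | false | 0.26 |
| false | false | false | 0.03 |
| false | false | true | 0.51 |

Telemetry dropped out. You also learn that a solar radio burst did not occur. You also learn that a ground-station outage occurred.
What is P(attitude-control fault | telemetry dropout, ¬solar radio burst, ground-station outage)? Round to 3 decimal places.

P(attitude-control fault | telemetry dropout, ¬solar radio burst, ground-station outage) ≈ 0.559

P(telemetry dropout | ¬solar radio burst, ground-station outage) = 0.26×0.67 + 0.67×0.33 = 0.174200 + 0.221100 = 0.395300
Restricting to configurations with attitude-control fault present: 0.67×0.33 = 0.221100.
P(attitude-control fault | telemetry dropout, ¬solar radio burst, ground-station outage) = 0.221100 / 0.395300 ≈ 0.559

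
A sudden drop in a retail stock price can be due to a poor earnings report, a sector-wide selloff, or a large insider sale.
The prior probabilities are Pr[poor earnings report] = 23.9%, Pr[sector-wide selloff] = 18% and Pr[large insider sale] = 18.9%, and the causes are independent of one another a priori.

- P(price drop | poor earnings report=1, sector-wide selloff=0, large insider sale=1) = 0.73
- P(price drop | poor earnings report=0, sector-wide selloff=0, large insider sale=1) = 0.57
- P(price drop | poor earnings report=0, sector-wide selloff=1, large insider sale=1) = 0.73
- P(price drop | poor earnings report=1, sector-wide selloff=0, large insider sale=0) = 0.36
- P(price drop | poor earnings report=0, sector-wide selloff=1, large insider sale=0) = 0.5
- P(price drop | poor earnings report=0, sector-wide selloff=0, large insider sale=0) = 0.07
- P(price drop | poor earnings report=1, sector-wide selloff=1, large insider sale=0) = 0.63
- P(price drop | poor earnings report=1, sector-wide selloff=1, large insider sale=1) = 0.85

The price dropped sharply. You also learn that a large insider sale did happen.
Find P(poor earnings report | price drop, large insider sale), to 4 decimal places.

P(poor earnings report | price drop, large insider sale) ≈ 0.2827

Sum P(price drop|·) weighted by the priors over the 4 (poor earnings report, sector-wide selloff) configurations:
  P(price drop | large insider sale) = 0.57×0.761×0.82 + 0.73×0.761×0.18 + 0.73×0.239×0.82 + 0.85×0.239×0.18
        = 0.355691 + 0.099995 + 0.143065 + 0.036567 = 0.635318
Configurations with poor earnings report contribute 0.179632, so
  P(poor earnings report | price drop, large insider sale) = 0.179632 / 0.635318 ≈ 0.2827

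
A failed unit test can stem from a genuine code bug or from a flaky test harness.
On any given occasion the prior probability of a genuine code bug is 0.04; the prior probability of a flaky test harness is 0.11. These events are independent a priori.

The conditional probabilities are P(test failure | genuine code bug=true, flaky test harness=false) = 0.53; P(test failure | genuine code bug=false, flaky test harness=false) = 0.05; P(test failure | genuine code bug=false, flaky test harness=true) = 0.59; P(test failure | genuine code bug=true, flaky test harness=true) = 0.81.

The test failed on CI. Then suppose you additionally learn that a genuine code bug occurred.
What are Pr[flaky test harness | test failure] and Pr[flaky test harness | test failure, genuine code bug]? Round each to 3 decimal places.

P(test failure) = 0.05·0.96·0.89 + 0.59·0.96·0.11 + 0.53·0.04·0.89 + 0.81·0.04·0.11 = 0.042720 + 0.062304 + 0.018868 + 0.003564 = 0.127456
Restricting to configurations with flaky test harness present: 0.062304 + 0.003564 = 0.065868.
So P(flaky test harness | test failure) = 0.065868/0.127456 ≈ 0.517.

With the extra evidence:
Sum P(test failure|·) weighted by the priors over both values of flaky test harness:
  P(test failure | genuine code bug) = 0.53×0.89 + 0.81×0.11
        = 0.471700 + 0.089100 = 0.560800
Keeping only the flaky test harness-present terms gives 0.089100, so
  P(flaky test harness | test failure, genuine code bug) = 0.089100 / 0.560800 ≈ 0.159
Conditioning on genuine code bug lowers the posterior on flaky test harness: the classic explaining-away effect in a common-effect structure.

Pr[flaky test harness | test failure] ≈ 0.517; Pr[flaky test harness | test failure, genuine code bug] ≈ 0.159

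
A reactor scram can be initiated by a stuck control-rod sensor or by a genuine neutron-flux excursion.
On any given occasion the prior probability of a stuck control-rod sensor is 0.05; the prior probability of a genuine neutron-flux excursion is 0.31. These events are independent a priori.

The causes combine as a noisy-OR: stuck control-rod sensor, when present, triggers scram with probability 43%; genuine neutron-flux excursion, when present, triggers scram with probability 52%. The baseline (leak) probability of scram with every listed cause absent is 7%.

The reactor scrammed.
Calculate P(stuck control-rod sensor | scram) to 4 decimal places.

P(stuck control-rod sensor | scram) ≈ 0.1173

Under noisy-OR, P(scram | causes) = 1 − (1−0.07)·∏(1−qᵢ) over the active causes.
Sum P(scram|·) weighted by the priors over the 4 (stuck control-rod sensor, genuine neutron-flux excursion) configurations:
  P(scram) = 0.07·0.95·0.69 + 0.5536·0.95·0.31 + 0.4699·0.05·0.69 + 0.745552·0.05·0.31
        = 0.045885 + 0.163035 + 0.016212 + 0.011556 = 0.236688
The terms with stuck control-rod sensor present sum to 0.027768, so
  P(stuck control-rod sensor | scram) = 0.027768 / 0.236688 ≈ 0.1173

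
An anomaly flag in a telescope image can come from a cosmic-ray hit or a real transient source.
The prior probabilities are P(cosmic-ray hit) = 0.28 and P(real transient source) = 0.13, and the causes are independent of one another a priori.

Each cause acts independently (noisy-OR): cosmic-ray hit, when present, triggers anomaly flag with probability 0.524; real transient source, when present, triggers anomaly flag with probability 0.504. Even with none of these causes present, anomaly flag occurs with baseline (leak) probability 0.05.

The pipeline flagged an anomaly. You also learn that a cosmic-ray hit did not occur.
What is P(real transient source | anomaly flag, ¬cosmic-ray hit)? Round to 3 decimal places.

Under noisy-OR, P(anomaly flag | causes) = 1 − (1−0.05)·∏(1−qᵢ) over the active causes.
By total probability over both values of real transient source:
  P(anomaly flag | ¬cosmic-ray hit) = 0.05*0.87 + 0.5288*0.13
        = 0.043500 + 0.068744 = 0.112244
Keeping only the real transient source-present terms gives 0.068744, so
  P(real transient source | anomaly flag, ¬cosmic-ray hit) = 0.068744 / 0.112244 ≈ 0.612

P(real transient source | anomaly flag, ¬cosmic-ray hit) ≈ 0.612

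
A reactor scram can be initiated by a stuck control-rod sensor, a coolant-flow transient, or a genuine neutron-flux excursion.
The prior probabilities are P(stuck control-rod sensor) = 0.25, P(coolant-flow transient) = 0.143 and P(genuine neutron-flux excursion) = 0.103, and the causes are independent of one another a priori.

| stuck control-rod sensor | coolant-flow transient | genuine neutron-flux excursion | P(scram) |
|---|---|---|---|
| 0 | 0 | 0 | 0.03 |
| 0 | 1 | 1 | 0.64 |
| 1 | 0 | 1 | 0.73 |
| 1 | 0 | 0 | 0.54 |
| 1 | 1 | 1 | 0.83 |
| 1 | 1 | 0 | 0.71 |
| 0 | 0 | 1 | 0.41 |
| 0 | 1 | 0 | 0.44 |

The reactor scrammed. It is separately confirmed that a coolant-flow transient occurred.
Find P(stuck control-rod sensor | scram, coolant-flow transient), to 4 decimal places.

P(scram | coolant-flow transient) = 0.44·0.75·0.897 + 0.64·0.75·0.103 + 0.71·0.25·0.897 + 0.83·0.25·0.103 = 0.296010 + 0.049440 + 0.159217 + 0.021372 = 0.526039
Of this, 0.180589 comes from 0.159217 + 0.021372 (the stuck control-rod sensor=true cases).
So P(stuck control-rod sensor | scram, coolant-flow transient) = 0.180589/0.526039 ≈ 0.3433.

P(stuck control-rod sensor | scram, coolant-flow transient) ≈ 0.3433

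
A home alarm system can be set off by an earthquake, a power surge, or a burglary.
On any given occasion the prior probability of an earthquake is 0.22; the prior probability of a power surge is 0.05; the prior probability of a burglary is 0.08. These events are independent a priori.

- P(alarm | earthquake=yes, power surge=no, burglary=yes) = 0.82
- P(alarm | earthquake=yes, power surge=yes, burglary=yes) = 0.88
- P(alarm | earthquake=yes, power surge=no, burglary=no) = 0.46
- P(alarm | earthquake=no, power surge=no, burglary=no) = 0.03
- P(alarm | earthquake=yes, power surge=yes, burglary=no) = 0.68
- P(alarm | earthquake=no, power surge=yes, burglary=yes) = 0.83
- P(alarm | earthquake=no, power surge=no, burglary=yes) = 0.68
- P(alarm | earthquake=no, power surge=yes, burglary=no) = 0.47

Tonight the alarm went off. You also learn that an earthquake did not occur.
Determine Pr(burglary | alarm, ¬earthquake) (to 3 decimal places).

For the numerator, keep only burglary=true terms: 0.051680 + 0.003320 = 0.055000
Normalizer over all consistent configurations: 0.03*0.95*0.92 + 0.68*0.95*0.08 + 0.47*0.05*0.92 + 0.83*0.05*0.08 = 0.102840
P(burglary | alarm, ¬earthquake) = 0.055000/0.102840 ≈ 0.535

Pr(burglary | alarm, ¬earthquake) ≈ 0.535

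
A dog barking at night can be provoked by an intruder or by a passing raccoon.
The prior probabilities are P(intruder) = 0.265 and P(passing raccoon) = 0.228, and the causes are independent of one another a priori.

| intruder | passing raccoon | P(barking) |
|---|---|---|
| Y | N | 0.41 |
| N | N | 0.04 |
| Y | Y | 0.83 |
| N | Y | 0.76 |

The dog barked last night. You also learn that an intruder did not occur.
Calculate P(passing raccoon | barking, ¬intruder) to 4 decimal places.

P(passing raccoon | barking, ¬intruder) ≈ 0.8487

Weight on passing raccoon=true, given the evidence: 0.76×0.228 = 0.173280
The normalizing constant is 0.04×0.772 + 0.76×0.228 = 0.204160
P(passing raccoon | barking, ¬intruder) = 0.173280/0.204160 ≈ 0.8487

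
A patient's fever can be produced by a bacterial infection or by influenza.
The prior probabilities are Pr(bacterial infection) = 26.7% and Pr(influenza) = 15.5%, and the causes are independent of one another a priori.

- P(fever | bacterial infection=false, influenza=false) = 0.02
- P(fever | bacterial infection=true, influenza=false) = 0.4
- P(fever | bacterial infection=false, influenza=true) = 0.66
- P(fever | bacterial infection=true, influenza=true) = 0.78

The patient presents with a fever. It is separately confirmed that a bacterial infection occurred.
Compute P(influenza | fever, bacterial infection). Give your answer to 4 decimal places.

P(influenza | fever, bacterial infection) ≈ 0.2635

P(fever | bacterial infection) = 0.4*0.845 + 0.78*0.155 = 0.338000 + 0.120900 = 0.458900
The influenza-present share is 0.78*0.155 = 0.120900.
So P(influenza | fever, bacterial infection) = 0.120900/0.458900 ≈ 0.2635.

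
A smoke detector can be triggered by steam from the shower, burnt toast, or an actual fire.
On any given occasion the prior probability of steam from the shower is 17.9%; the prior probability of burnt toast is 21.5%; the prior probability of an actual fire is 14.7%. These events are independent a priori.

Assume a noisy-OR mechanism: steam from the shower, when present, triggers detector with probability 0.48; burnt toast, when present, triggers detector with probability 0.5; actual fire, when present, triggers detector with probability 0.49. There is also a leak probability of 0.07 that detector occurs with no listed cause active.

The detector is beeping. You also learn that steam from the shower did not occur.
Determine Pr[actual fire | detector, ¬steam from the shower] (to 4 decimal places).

Under noisy-OR, P(detector | causes) = 1 − (1−0.07)·∏(1−qᵢ) over the active causes.
Numerator (weight on configurations with actual fire): 0.060663 + 0.024110 = 0.084773
The normalizing constant is 0.07×0.785×0.853 + 0.5257×0.785×0.147 + 0.535×0.215×0.853 + 0.76285×0.215×0.147 = 0.229761
P(actual fire | detector, ¬steam from the shower) = 0.084773/0.229761 ≈ 0.3690

Pr[actual fire | detector, ¬steam from the shower] ≈ 0.3690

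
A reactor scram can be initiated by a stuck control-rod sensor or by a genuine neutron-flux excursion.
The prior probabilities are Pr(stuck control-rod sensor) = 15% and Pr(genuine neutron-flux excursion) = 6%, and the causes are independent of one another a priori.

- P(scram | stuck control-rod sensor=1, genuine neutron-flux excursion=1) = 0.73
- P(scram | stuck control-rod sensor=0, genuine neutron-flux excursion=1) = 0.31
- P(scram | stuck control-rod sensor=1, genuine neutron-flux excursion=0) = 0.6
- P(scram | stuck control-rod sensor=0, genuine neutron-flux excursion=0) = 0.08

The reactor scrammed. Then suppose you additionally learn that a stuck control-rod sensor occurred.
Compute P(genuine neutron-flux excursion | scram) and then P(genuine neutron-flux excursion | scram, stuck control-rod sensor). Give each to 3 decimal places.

Numerator (weight on configurations with genuine neutron-flux excursion): 0.015810 + 0.006570 = 0.022380
Normalizer over all consistent configurations: 0.08*0.85*0.94 + 0.31*0.85*0.06 + 0.6*0.15*0.94 + 0.73*0.15*0.06 = 0.170900
P(genuine neutron-flux excursion | scram) = 0.022380/0.170900 ≈ 0.131

Now also conditioning on stuck control-rod sensor=true:
Weight on genuine neutron-flux excursion=true, given the evidence: 0.73*0.06 = 0.043800
Normalizer over all consistent configurations: 0.6*0.94 + 0.73*0.06 = 0.607800
P(genuine neutron-flux excursion | scram, stuck control-rod sensor) = 0.043800/0.607800 ≈ 0.072

P(genuine neutron-flux excursion | scram) ≈ 0.131; P(genuine neutron-flux excursion | scram, stuck control-rod sensor) ≈ 0.072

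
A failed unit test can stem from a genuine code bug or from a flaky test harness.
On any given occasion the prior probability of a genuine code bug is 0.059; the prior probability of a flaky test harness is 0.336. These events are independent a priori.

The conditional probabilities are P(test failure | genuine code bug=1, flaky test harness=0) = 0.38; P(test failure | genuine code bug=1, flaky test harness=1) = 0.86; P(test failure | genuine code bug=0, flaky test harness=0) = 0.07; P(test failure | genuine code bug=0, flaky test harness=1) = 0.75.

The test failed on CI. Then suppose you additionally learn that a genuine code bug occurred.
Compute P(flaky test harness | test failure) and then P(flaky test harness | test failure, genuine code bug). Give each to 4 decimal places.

P(test failure) = 0.07×0.941×0.664 + 0.75×0.941×0.336 + 0.38×0.059×0.664 + 0.86×0.059×0.336 = 0.043738 + 0.237132 + 0.014887 + 0.017049 = 0.312806
Of this, 0.254181 comes from 0.237132 + 0.017049 (the flaky test harness=true cases).
P(flaky test harness | test failure) = 0.254181 / 0.312806 ≈ 0.8126

Now condition on the additional information:
Sum P(test failure|·) weighted by the priors over both values of flaky test harness:
  P(test failure | genuine code bug) = 0.38*0.664 + 0.86*0.336
        = 0.252320 + 0.288960 = 0.541280
Keeping only the flaky test harness-present terms gives 0.288960, so
  P(flaky test harness | test failure, genuine code bug) = 0.288960 / 0.541280 ≈ 0.5338

P(flaky test harness | test failure) ≈ 0.8126; P(flaky test harness | test failure, genuine code bug) ≈ 0.5338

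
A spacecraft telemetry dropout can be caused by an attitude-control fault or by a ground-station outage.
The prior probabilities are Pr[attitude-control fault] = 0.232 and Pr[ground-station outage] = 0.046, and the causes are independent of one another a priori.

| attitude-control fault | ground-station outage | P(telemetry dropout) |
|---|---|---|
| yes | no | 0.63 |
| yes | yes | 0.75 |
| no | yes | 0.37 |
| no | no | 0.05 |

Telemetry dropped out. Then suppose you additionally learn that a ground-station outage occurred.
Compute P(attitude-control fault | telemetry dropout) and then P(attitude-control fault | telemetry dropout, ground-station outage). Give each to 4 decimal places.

P(attitude-control fault | telemetry dropout) ≈ 0.7479; P(attitude-control fault | telemetry dropout, ground-station outage) ≈ 0.3798

Sum P(telemetry dropout|·) weighted by the priors over the 4 (attitude-control fault, ground-station outage) configurations:
  P(telemetry dropout) = 0.05×0.768×0.954 + 0.37×0.768×0.046 + 0.63×0.232×0.954 + 0.75×0.232×0.046
        = 0.036634 + 0.013071 + 0.139437 + 0.008004 = 0.197146
Configurations with attitude-control fault contribute 0.147441, so
  P(attitude-control fault | telemetry dropout) = 0.147441 / 0.197146 ≈ 0.7479

With the extra evidence:
By total probability over both values of attitude-control fault:
  P(telemetry dropout | ground-station outage) = 0.37·0.768 + 0.75·0.232
        = 0.284160 + 0.174000 = 0.458160
Configurations with attitude-control fault contribute 0.174000, so
  P(attitude-control fault | telemetry dropout, ground-station outage) = 0.174000 / 0.458160 ≈ 0.3798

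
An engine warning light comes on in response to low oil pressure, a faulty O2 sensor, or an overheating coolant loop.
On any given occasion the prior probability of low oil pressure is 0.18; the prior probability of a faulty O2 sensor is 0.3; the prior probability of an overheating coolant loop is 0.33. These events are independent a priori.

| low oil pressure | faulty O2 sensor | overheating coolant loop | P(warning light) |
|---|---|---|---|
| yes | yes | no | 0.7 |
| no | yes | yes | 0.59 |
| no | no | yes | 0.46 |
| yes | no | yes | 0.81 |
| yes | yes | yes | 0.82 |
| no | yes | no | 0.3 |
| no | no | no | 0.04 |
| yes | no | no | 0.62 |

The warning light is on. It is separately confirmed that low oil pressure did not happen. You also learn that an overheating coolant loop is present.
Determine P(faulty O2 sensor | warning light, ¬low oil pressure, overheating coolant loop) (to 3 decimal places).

P(warning light | ¬low oil pressure, overheating coolant loop) = 0.46×0.7 + 0.59×0.3 = 0.322000 + 0.177000 = 0.499000
The faulty O2 sensor-present share is 0.59×0.3 = 0.177000.
P(faulty O2 sensor | warning light, ¬low oil pressure, overheating coolant loop) = 0.177000 / 0.499000 ≈ 0.355

P(faulty O2 sensor | warning light, ¬low oil pressure, overheating coolant loop) ≈ 0.355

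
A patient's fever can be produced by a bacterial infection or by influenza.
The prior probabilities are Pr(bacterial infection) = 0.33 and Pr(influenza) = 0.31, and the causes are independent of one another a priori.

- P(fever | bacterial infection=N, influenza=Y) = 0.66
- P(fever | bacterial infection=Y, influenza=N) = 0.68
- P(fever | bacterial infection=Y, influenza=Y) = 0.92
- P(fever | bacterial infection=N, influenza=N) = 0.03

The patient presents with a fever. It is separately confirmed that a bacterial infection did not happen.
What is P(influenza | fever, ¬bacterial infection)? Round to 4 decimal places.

P(influenza | fever, ¬bacterial infection) ≈ 0.9081

For the numerator, keep only influenza=true terms: 0.66*0.31 = 0.204600
The normalizing constant is 0.03*0.69 + 0.66*0.31 = 0.225300
Posterior = 0.204600 / 0.225300 ≈ 0.9081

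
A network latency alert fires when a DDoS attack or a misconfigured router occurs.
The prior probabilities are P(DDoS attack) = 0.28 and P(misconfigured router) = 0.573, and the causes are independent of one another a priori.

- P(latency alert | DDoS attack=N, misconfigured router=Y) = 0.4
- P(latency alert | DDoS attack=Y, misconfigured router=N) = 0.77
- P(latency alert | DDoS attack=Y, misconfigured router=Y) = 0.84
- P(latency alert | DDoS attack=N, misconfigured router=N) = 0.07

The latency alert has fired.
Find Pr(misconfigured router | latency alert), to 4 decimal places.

Pr(misconfigured router | latency alert) ≈ 0.7252

P(latency alert) = 0.07*0.72*0.427 + 0.4*0.72*0.573 + 0.77*0.28*0.427 + 0.84*0.28*0.573 = 0.021521 + 0.165024 + 0.092061 + 0.134770 = 0.413376
Restricting to configurations with misconfigured router present: 0.165024 + 0.134770 = 0.299794.
So P(misconfigured router | latency alert) = 0.299794/0.413376 ≈ 0.7252.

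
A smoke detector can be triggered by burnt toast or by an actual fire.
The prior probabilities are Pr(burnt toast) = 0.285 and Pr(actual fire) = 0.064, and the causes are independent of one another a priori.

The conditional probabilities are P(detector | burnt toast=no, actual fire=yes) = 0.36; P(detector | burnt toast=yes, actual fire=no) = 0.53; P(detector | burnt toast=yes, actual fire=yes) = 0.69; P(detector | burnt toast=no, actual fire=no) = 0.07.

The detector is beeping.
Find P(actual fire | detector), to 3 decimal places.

For the numerator, keep only actual fire=true terms: 0.016474 + 0.012586 = 0.029060
Denominator P(detector): 0.07*0.715*0.936 + 0.36*0.715*0.064 + 0.53*0.285*0.936 + 0.69*0.285*0.064 = 0.217290
P(actual fire | detector) = 0.029060/0.217290 ≈ 0.134

P(actual fire | detector) ≈ 0.134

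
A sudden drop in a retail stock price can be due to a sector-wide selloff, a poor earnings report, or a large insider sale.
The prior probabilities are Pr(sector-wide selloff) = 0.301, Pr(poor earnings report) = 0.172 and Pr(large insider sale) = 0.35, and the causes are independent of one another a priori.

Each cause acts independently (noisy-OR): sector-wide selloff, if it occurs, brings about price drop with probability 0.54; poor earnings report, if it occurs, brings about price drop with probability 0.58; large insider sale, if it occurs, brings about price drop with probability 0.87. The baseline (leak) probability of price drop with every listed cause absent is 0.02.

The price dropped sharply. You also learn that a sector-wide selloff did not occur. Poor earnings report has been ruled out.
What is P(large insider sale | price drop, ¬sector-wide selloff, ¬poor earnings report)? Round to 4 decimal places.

P(large insider sale | price drop, ¬sector-wide selloff, ¬poor earnings report) ≈ 0.9592

Under noisy-OR, P(price drop | causes) = 1 − (1−0.02)·∏(1−qᵢ) over the active causes.
By total probability over both values of large insider sale:
  P(price drop | ¬sector-wide selloff, ¬poor earnings report) = 0.02×0.65 + 0.8726×0.35
        = 0.013000 + 0.305410 = 0.318410
The terms with large insider sale present sum to 0.305410, so
  P(large insider sale | price drop, ¬sector-wide selloff, ¬poor earnings report) = 0.305410 / 0.318410 ≈ 0.9592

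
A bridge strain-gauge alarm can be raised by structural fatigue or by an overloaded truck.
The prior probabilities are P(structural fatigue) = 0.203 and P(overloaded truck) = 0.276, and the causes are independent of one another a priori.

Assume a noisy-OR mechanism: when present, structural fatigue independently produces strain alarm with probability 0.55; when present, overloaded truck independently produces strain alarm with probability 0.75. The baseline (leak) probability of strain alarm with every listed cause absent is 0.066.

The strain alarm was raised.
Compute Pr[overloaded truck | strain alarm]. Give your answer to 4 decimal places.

Under noisy-OR, P(strain alarm | causes) = 1 − (1−0.066)·∏(1−qᵢ) over the active causes.
Sum P(strain alarm|·) weighted by the priors over the 4 (structural fatigue, overloaded truck) configurations:
  P(strain alarm) = 0.066×0.797×0.724 + 0.7665×0.797×0.276 + 0.5797×0.203×0.724 + 0.894925×0.203×0.276
        = 0.038084 + 0.168609 + 0.085200 + 0.050141 = 0.342034
The terms with overloaded truck present sum to 0.218750, so
  P(overloaded truck | strain alarm) = 0.218750 / 0.342034 ≈ 0.6396

Pr[overloaded truck | strain alarm] ≈ 0.6396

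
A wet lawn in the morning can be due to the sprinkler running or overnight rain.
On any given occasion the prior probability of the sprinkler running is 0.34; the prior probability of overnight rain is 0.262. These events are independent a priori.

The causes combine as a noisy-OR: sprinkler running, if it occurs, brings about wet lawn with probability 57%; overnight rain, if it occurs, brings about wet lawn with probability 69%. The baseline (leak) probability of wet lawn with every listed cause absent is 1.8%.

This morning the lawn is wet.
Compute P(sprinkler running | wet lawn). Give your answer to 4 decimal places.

P(sprinkler running | wet lawn) ≈ 0.6328

Under noisy-OR, P(wet lawn | causes) = 1 − (1−0.018)·∏(1−qᵢ) over the active causes.
By total probability over the 4 (sprinkler running, overnight rain) configurations:
  P(wet lawn) = 0.018*0.66*0.738 + 0.69558*0.66*0.262 + 0.57774*0.34*0.738 + 0.869099*0.34*0.262
        = 0.008767 + 0.120280 + 0.144967 + 0.077419 = 0.351433
The terms with sprinkler running present sum to 0.222386, so
  P(sprinkler running | wet lawn) = 0.222386 / 0.351433 ≈ 0.6328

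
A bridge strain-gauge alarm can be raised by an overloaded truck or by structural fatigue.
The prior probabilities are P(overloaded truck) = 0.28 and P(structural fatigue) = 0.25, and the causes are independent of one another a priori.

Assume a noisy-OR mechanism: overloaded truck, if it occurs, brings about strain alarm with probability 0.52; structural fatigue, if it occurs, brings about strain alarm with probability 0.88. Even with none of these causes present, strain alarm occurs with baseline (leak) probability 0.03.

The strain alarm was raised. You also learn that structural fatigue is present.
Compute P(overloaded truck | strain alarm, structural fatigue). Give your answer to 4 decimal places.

P(overloaded truck | strain alarm, structural fatigue) ≈ 0.2936

Under noisy-OR, P(strain alarm | causes) = 1 − (1−0.03)·∏(1−qᵢ) over the active causes.
P(strain alarm | structural fatigue) = 0.8836·0.72 + 0.944128·0.28 = 0.636192 + 0.264356 = 0.900548
The overloaded truck-present share is 0.944128·0.28 = 0.264356.
Hence the posterior is 0.264356/0.900548 ≈ 0.2936.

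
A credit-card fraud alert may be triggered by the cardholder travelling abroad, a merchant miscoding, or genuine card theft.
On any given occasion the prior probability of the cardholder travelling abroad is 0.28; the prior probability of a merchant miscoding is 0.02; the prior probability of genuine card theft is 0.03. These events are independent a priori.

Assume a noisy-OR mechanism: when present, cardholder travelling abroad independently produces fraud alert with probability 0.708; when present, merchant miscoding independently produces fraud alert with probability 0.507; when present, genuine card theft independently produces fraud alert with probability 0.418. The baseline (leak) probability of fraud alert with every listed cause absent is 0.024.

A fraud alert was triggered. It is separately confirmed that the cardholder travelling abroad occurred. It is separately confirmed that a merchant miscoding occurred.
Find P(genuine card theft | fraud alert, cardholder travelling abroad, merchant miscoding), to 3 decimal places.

Under noisy-OR, P(fraud alert | causes) = 1 − (1−0.024)·∏(1−qᵢ) over the active causes.
Numerator (weight on configurations with genuine card theft): 0.918228*0.03 = 0.027547
Normalizer over all consistent configurations: 0.859499*0.97 + 0.918228*0.03 = 0.861261
Posterior = 0.027547 / 0.861261 ≈ 0.032

P(genuine card theft | fraud alert, cardholder travelling abroad, merchant miscoding) ≈ 0.032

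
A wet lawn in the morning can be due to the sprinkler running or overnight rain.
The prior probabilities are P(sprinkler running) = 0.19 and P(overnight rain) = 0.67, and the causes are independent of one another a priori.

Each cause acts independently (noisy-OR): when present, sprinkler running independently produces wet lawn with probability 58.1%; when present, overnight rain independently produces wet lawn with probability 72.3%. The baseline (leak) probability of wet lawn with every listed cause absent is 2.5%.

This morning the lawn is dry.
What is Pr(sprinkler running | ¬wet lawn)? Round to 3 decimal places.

Pr(sprinkler running | ¬wet lawn) ≈ 0.089

Under noisy-OR, P(wet lawn | causes) = 1 − (1−0.025)·∏(1−qᵢ) over the active causes.
Numerator (weight on configurations with sprinkler running): 0.025615 + 0.014405 = 0.040020
The normalizing constant is 0.975×0.81×0.33 + 0.270075×0.81×0.67 + 0.408525×0.19×0.33 + 0.113161×0.19×0.67 = 0.447208
Posterior = 0.040020 / 0.447208 ≈ 0.089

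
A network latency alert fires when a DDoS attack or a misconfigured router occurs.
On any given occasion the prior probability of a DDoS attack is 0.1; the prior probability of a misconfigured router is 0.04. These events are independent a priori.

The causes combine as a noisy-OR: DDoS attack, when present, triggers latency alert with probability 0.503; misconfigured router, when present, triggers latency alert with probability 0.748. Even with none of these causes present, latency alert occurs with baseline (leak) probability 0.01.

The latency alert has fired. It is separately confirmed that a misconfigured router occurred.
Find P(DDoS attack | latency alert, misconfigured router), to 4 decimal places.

P(DDoS attack | latency alert, misconfigured router) ≈ 0.1148

Under noisy-OR, P(latency alert | causes) = 1 − (1−0.01)·∏(1−qᵢ) over the active causes.
P(latency alert | misconfigured router) = 0.75052×0.9 + 0.876008×0.1 = 0.675468 + 0.087601 = 0.763069
Of this, 0.087601 comes from 0.876008×0.1 (the DDoS attack=true cases).
P(DDoS attack | latency alert, misconfigured router) = 0.087601 / 0.763069 ≈ 0.1148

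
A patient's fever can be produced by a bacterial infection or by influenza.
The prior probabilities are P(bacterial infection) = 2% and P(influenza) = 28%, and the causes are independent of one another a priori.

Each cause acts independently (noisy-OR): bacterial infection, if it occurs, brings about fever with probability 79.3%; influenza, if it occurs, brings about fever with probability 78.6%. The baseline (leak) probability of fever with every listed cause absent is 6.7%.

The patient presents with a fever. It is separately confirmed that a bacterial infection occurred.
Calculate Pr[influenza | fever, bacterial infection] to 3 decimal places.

Under noisy-OR, P(fever | causes) = 1 − (1−0.067)·∏(1−qᵢ) over the active causes.
Numerator (weight on configurations with influenza): 0.95867·0.28 = 0.268428
The normalizing constant is 0.806869·0.72 + 0.95867·0.28 = 0.849374
Posterior = 0.268428 / 0.849374 ≈ 0.316

Pr[influenza | fever, bacterial infection] ≈ 0.316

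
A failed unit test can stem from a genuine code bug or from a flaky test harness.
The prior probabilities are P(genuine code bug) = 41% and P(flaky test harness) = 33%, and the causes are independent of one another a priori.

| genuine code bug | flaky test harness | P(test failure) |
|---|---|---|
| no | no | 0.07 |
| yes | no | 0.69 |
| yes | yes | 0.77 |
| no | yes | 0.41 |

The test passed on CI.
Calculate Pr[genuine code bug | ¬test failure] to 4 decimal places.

Weight on genuine code bug=true, given the evidence: 0.085157 + 0.031119 = 0.116276
Normalizer over all consistent configurations: 0.93×0.59×0.67 + 0.59×0.59×0.33 + 0.31×0.41×0.67 + 0.23×0.41×0.33 = 0.598778
Posterior = 0.116276 / 0.598778 ≈ 0.1942

Pr[genuine code bug | ¬test failure] ≈ 0.1942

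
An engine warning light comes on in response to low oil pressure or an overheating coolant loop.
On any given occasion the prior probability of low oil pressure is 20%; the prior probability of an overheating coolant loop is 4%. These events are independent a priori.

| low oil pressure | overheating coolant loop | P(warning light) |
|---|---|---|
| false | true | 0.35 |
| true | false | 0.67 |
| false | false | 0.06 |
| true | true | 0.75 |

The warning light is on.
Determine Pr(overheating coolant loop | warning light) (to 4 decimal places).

By total probability over the 4 (low oil pressure, overheating coolant loop) configurations:
  P(warning light) = 0.06×0.8×0.96 + 0.35×0.8×0.04 + 0.67×0.2×0.96 + 0.75×0.2×0.04
        = 0.046080 + 0.011200 + 0.128640 + 0.006000 = 0.191920
The terms with overheating coolant loop present sum to 0.017200, so
  P(overheating coolant loop | warning light) = 0.017200 / 0.191920 ≈ 0.0896

Pr(overheating coolant loop | warning light) ≈ 0.0896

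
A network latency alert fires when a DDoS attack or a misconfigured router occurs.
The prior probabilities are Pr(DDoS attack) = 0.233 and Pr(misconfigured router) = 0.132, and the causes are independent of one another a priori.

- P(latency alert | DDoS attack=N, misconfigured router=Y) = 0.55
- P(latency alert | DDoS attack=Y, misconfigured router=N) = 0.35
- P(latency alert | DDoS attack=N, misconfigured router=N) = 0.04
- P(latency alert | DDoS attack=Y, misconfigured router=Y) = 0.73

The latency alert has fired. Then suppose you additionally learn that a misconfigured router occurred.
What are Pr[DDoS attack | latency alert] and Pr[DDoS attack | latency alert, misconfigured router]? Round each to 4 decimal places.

Pr[DDoS attack | latency alert] ≈ 0.5311; Pr[DDoS attack | latency alert, misconfigured router] ≈ 0.2873

P(latency alert) = 0.04·0.767·0.868 + 0.55·0.767·0.132 + 0.35·0.233·0.868 + 0.73·0.233·0.132 = 0.026630 + 0.055684 + 0.070785 + 0.022452 = 0.175551
Restricting to configurations with DDoS attack present: 0.070785 + 0.022452 = 0.093237.
P(DDoS attack | latency alert) = 0.093237 / 0.175551 ≈ 0.5311

Now condition on the additional information:
P(latency alert | misconfigured router) = 0.55*0.767 + 0.73*0.233 = 0.421850 + 0.170090 = 0.591940
The DDoS attack-present share is 0.73*0.233 = 0.170090.
So P(DDoS attack | latency alert, misconfigured router) = 0.170090/0.591940 ≈ 0.2873.
The drop from 0.5311 to 0.2873 is the explaining-away (discounting) effect.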